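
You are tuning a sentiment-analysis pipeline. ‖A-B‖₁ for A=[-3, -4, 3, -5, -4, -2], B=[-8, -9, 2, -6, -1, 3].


d = |-3+ 8| + |-4+ 9| + |3-2| + |-5+ 6| + |-4+ 1| + |-2-3|
  = 5 + 5 + 1 + 1 + 3 + 5
  = 20

20


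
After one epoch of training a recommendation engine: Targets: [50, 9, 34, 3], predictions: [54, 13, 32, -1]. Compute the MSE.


Squared errors: (50-54)²=16, (9-13)²=16, (34-32)²=4, (3+ 1)²=16
Sum = 52
MSE = 52/4 = 13

13


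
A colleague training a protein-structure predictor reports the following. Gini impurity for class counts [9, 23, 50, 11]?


Probabilities: [9/93, 23/93, 50/93, 11/93] ≈ [0.0968, 0.2473, 0.5376, 0.1183]
Σpᵢ² = (81 + 529 + 2500 + 121)/93² = 3231/8649
Gini = 1 - Σpᵢ² = 1 - 3231/8649 = 0.6264

0.6264


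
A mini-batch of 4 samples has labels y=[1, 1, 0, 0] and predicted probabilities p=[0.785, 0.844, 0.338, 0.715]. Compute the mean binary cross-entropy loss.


L[0] = -ln(0.785) = 0.2421
L[1] = -ln(0.844) = 0.1696
L[2] = -ln(1-0.338) = -ln(0.662) = 0.4125
L[3] = -ln(1-0.715) = -ln(0.285) = 1.2553
mean = (0.2421 + 0.1696 + 0.4125 + 1.2553)/4 = 0.5199

0.5199


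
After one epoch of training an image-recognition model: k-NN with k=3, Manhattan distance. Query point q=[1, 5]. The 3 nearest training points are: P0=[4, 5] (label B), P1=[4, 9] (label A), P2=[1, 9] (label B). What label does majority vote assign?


d(q,P0) = 3  (label B)
d(q,P1) = 7  (label A)
d(q,P2) = 4  (label B)
Votes: A=1, B=2
Majority → B

B


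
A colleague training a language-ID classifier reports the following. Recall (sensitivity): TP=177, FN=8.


Recall = TP/(TP+FN)
= 177/(177+8)
= 177/185 = 95.68%

95.68%


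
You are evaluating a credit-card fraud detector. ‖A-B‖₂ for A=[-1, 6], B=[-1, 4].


d = √((-1+ 1)² + (6-4)²)
  = √(0 + 4)
  = √4 = 2.0

2.0


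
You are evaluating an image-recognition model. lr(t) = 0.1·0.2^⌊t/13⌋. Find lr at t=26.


n_drops = ⌊26/13⌋ = 2
lr = 0.1·0.2^2 = 0.1·0.04 = 0.004

0.004


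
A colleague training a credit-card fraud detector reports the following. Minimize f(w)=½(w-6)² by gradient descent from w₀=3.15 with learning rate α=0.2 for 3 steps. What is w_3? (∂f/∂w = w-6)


step 1: grad = 3.15-6 = -2.85; w = 3.15 - 0.2·(-2.85) = 3.72
step 2: grad = 3.72-6 = -2.28; w = 3.72 - 0.2·(-2.28) = 4.176
step 3: grad = 4.176-6 = -1.824; w = 4.176 - 0.2·(-1.824) = 4.5408

4.5408


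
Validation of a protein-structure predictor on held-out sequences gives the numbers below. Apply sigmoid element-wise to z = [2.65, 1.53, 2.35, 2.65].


σ(2.65) = 1/(1+e^-2.65) = 0.934
σ(1.53) = 1/(1+e^-1.53) = 0.822
σ(2.35) = 1/(1+e^-2.35) = 0.9129
σ(2.65) = 1/(1+e^-2.65) = 0.934
result = [0.934, 0.822, 0.9129, 0.934]

[0.934, 0.822, 0.9129, 0.934]


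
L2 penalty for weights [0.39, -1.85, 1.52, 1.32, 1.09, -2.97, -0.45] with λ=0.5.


‖w‖₂² = (0.39)² + (-1.85)² + (1.52)² + (1.32)² + (1.09)² + (-2.97)² + (-0.45)²
     = 0.1521 + 3.4225 + 2.3104 + 1.7424 + 1.1881 + 8.8209 + 0.2025
     = 17.8389
λ·‖w‖₂² = 0.5·17.8389 = 8.91945

8.91945


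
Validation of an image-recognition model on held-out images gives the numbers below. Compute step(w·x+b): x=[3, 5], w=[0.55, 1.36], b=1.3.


z = (3)·(0.55) + (5)·(1.36) + 1.3
  = 9.75
step(z) = 1 (z≥0)

1


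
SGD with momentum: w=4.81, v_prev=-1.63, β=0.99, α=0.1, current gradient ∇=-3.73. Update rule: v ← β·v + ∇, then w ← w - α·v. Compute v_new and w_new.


v_new = 0.99·-1.63 - 3.73 = -1.6137 - 3.73 = -5.3437
w_new = 4.81 - 0.1·-5.3437 = 4.81 + 0.53437 = 5.34437

v_new=-5.3437, w_new=5.34437


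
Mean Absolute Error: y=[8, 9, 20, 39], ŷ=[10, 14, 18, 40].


Absolute errors: |8-10|=2, |9-14|=5, |20-18|=2, |39-40|=1
Sum = 10
MAE = 10/4 = 5/2

5/2


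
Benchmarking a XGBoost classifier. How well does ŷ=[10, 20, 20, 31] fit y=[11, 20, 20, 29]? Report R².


ȳ = 20
SS_res = Σ(y-ŷ)² = 5
SS_tot = Σ(y-ȳ)² = 162
R² = 1 - SS_res/SS_tot = 1 - 0.0309 = 0.9691

0.9691


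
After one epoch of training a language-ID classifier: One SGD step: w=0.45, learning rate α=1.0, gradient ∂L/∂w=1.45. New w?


w_new = w - α·∇
= 0.45 - 1.0·1.45
= 0.45 - 1.45
= -1

-1


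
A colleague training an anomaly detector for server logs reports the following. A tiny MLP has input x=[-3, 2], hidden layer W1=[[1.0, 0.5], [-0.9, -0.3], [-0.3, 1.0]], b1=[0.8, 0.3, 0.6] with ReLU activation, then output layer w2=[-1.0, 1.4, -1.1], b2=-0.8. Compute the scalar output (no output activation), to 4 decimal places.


z1[0] = (1.0)·(-3) + (0.5)·(2) + 0.8 = -1.2
z1[1] = (-0.9)·(-3) + (-0.3)·(2) + 0.3 = 2.4
z1[2] = (-0.3)·(-3) + (1.0)·(2) + 0.6 = 3.5
h = ReLU(z1) = [0.0, 2.4, 3.5]
output = (-1.0)·(0.0) + (1.4)·(2.4) + (-1.1)·(3.5) - 0.8 = -1.29

-1.29


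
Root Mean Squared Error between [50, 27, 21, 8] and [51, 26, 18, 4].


MSE = 27/4 = 6.75
RMSE = √(27/4) = 2.5981

2.5981


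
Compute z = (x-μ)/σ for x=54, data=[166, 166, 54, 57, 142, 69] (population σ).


μ = 109, σ = 49.8598
z = (54 - 109)/49.8598 = -1.1031

-1.1031


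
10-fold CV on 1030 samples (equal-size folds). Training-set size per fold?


Fold size = 1030/10 = 103
Training per fold = 1030 - 103 = 927

927


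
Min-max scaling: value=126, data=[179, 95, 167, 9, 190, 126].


min=9, max=190
(126-9)/(190-9) = 117/181 = 0.6464

0.6464


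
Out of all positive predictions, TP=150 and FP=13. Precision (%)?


Precision = TP/(TP+FP)
= 150/(150+13)
= 150/163 = 92.02%

92.02%


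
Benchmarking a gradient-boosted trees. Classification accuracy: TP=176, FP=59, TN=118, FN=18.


Accuracy = (TP+TN)/(TP+TN+FP+FN)
= (176+118)/(371)
= 294/371 = 79.25%

79.25%


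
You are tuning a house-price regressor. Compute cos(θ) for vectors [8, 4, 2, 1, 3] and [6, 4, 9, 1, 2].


A·B = 8·6 + 4·4 + 2·9 + 1·1 + 3·2 = 89
‖A‖ = √94 = 9.6954, ‖B‖ = √138 = 11.7473
cos = 89/(√94·√138) = 89/√12972 = 0.7814

0.7814


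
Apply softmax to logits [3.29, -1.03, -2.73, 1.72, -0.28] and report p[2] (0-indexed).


Exponentials: e^3.29=26.8429, e^-1.03=0.357, e^-2.73=0.0652, e^1.72=5.5845, e^-0.28=0.7558
Sum = 33.6054
Softmax = [0.7988, 0.0106, 0.0019, 0.1662, 0.0225]
p[2] = 0.0652/33.6054 = 0.0019

0.0019


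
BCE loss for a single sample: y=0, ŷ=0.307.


BCE = -[y·ln(p) + (1-y)·ln(1-p)]
= -0 - 1·ln(1-0.307)
= -ln(0.693) = 0.3667

0.3667


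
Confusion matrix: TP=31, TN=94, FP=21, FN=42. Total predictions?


Total = TP + TN + FP + FN
= 31 + 94 + 21 + 42
= 188
(Predicted positive: 52, predicted negative: 136)

188


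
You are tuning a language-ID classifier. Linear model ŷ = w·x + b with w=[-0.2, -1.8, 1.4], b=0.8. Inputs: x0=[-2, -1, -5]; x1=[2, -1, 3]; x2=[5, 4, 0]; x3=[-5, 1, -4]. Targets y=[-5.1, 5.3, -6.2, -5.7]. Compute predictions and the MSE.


ŷ0 = (-0.2)·(-2) + (-1.8)·(-1) + (1.4)·(-5) + 0.8 = -4.0
ŷ1 = (-0.2)·(2) + (-1.8)·(-1) + (1.4)·(3) + 0.8 = 6.4
ŷ2 = (-0.2)·(5) + (-1.8)·(4) + (1.4)·(0) + 0.8 = -7.4
ŷ3 = (-0.2)·(-5) + (-1.8)·(1) + (1.4)·(-4) + 0.8 = -5.6
errors² = [1.21, 1.21, 1.44, 0.01]
MSE = 3.8700/4 = 0.9675

0.9675


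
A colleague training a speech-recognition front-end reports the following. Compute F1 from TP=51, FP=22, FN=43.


Precision = 51/73 = 0.6986
Recall = 51/94 = 0.5426
F1 = 2·P·R/(P+R) = 2·TP/(2·TP+FP+FN) = 102/(102+22+43) = 102/167 = 0.6108

0.6108


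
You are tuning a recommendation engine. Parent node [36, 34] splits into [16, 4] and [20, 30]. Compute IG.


Parent = [36, 34], H_parent = 0.9994
H_left = 0.7219 (n=20), H_right = 0.971 (n=50)
H_children = (20/70)·0.7219 + (50/70)·0.971 = 0.8998
IG = 0.9994 - 0.8998 = 0.0996

0.0996


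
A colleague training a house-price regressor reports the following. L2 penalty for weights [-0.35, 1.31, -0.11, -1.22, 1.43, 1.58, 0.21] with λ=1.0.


‖w‖₂² = (-0.35)² + (1.31)² + (-0.11)² + (-1.22)² + (1.43)² + (1.58)² + (0.21)²
     = 0.1225 + 1.7161 + 0.0121 + 1.4884 + 2.0449 + 2.4964 + 0.0441
     = 7.9245
λ·‖w‖₂² = 1.0·7.9245 = 7.9245

7.9245


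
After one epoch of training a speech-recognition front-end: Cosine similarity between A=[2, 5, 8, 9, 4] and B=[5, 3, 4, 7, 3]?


A·B = 2·5 + 5·3 + 8·4 + 9·7 + 4·3 = 132
‖A‖ = √190 = 13.784, ‖B‖ = √108 = 10.3923
cos = 132/(√190·√108) = 132/√20520 = 0.9215

0.9215


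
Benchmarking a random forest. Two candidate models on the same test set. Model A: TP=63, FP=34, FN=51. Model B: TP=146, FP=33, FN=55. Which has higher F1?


Model A: P=63/97=0.6495, R=63/114=0.5526, F1=2PR/(P+R)=2TP/(2TP+FP+FN)=126/211=0.5972
Model B: P=146/179=0.8156, R=146/201=0.7264, F1=2PR/(P+R)=2TP/(2TP+FP+FN)=292/380=0.7684
0.5972 < 0.7684 → Model B

Model B


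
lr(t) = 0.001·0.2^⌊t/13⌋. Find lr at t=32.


n_drops = ⌊32/13⌋ = 2
lr = 0.001·0.2^2 = 0.001·0.04 = 0.00004

0.00004


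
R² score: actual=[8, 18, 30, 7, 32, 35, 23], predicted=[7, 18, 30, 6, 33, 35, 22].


ȳ = 21.8571
SS_res = Σ(y-ŷ)² = 4
SS_tot = Σ(y-ȳ)² = 770.86
R² = 1 - SS_res/SS_tot = 1 - 0.0052 = 0.9948

0.9948


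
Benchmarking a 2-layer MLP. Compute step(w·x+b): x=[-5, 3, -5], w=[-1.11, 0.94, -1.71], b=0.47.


z = (-5)·(-1.11) + (3)·(0.94) + (-5)·(-1.71) + 0.47
  = 17.39
step(z) = 1 (z≥0)

1


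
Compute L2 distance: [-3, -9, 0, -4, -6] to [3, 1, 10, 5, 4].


d = √((-3-3)² + (-9-1)² + (0-10)² + (-4-5)² + (-6-4)²)
  = √(36 + 100 + 100 + 81 + 100)
  = √417 = 20.4206

20.4206


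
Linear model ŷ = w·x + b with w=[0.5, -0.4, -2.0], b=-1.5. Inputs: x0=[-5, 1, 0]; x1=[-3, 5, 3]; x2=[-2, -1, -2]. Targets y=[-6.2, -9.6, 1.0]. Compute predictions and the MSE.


ŷ0 = (0.5)·(-5) + (-0.4)·(1) + (-2.0)·(0) - 1.5 = -4.4
ŷ1 = (0.5)·(-3) + (-0.4)·(5) + (-2.0)·(3) - 1.5 = -11.0
ŷ2 = (0.5)·(-2) + (-0.4)·(-1) + (-2.0)·(-2) - 1.5 = 1.9
errors² = [3.24, 1.96, 0.81]
MSE = 6.0100/3 = 2.0033

2.0033


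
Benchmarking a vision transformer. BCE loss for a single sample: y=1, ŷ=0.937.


BCE = -[y·ln(p) + (1-y)·ln(1-p)]
= -1·ln(0.937) - 0
= -ln(0.937) = 0.0651

0.0651


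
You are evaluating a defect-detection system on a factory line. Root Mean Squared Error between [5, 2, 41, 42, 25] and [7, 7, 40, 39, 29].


MSE = 55/5 = 11
RMSE = √(55/5) = 3.3166

3.3166


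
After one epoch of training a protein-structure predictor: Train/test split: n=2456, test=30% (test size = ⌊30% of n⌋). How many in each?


Test = ⌊2456·30/100⌋ = 736
Train = 2456 - 736 = 1720

Train: 1720, Test: 736


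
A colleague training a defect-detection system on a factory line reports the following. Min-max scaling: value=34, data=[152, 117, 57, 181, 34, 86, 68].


min=34, max=181
(34-34)/(181-34) = 0/147 = 0.0

0.0


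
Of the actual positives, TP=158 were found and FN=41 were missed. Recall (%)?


Recall = TP/(TP+FN)
= 158/(158+41)
= 158/199 = 79.4%

79.4%


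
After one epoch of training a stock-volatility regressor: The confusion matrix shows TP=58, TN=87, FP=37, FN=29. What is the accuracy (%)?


Accuracy = (TP+TN)/(TP+TN+FP+FN)
= (58+87)/(211)
= 145/211 = 68.72%

68.72%


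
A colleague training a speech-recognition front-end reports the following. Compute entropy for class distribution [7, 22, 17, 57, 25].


Probabilities: [7/128, 22/128, 17/128, 57/128, 25/128] ≈ [0.0547, 0.1719, 0.1328, 0.4453, 0.1953]
H = -((7/128)·log₂(7/128) + (22/128)·log₂(22/128) + (17/128)·log₂(17/128) + (57/128)·log₂(57/128) + (25/128)·log₂(25/128))
  = 2.0327 bits

2.0327 bits


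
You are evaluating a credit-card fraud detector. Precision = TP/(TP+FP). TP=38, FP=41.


Precision = TP/(TP+FP)
= 38/(38+41)
= 38/79 = 48.1%

48.1%


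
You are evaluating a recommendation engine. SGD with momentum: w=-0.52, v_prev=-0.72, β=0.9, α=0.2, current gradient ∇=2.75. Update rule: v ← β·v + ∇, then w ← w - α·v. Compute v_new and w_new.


v_new = 0.9·-0.72 + 2.75 = -0.648 + 2.75 = 2.102
w_new = -0.52 - 0.2·2.102 = -0.52 - 0.4204 = -0.9404

v_new=2.102, w_new=-0.9404


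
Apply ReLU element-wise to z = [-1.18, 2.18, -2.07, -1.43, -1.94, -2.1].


ReLU(-1.18) = max(0, -1.18) = 0.0
ReLU(2.18) = max(0, 2.18) = 2.18
ReLU(-2.07) = max(0, -2.07) = 0.0
ReLU(-1.43) = max(0, -1.43) = 0.0
ReLU(-1.94) = max(0, -1.94) = 0.0
ReLU(-2.1) = max(0, -2.1) = 0.0
result = [0.0, 2.18, 0.0, 0.0, 0.0, 0.0]

[0.0, 2.18, 0.0, 0.0, 0.0, 0.0]


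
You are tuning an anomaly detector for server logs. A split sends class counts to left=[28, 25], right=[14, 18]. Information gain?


Parent = [42, 43], H_parent = 0.9999
H_left = 0.9977 (n=53), H_right = 0.9887 (n=32)
H_children = (53/85)·0.9977 + (32/85)·0.9887 = 0.9943
IG = 0.9999 - 0.9943 = 0.0056

0.0056


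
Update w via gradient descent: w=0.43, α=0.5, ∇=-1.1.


w_new = w - α·∇
= 0.43 - 0.5·-1.1
= 0.43 + 0.55
= 0.98

0.98


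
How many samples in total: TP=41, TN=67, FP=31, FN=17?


Total = TP + TN + FP + FN
= 41 + 67 + 31 + 17
= 156
(Predicted positive: 72, predicted negative: 84)

156


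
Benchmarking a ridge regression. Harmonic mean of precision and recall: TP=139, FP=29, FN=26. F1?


Precision = 139/168 = 0.8274
Recall = 139/165 = 0.8424
F1 = 2·P·R/(P+R) = 2·TP/(2·TP+FP+FN) = 278/(278+29+26) = 278/333 = 0.8348

0.8348


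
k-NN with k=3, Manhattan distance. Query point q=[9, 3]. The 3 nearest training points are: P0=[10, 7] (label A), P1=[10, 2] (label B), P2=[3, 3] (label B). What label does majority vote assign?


d(q,P0) = 5  (label A)
d(q,P1) = 2  (label B)
d(q,P2) = 6  (label B)
Votes: A=1, B=2
Majority → B

B


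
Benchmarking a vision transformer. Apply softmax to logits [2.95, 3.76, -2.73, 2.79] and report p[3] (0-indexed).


Exponentials: e^2.95=19.106, e^3.76=42.9484, e^-2.73=0.0652, e^2.79=16.281
Sum = 78.4006
Softmax = [0.2437, 0.5478, 0.0008, 0.2077]
p[3] = 16.281/78.4006 = 0.2077

0.2077


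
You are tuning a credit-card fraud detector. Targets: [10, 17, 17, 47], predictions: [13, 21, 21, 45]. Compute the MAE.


Absolute errors: |10-13|=3, |17-21|=4, |17-21|=4, |47-45|=2
Sum = 13
MAE = 13/4 = 13/4

13/4


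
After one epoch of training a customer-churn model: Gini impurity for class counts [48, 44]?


Probabilities: [48/92, 44/92] ≈ [0.5217, 0.4783]
Σpᵢ² = (2304 + 1936)/92² = 4240/8464
Gini = 1 - Σpᵢ² = 1 - 4240/8464 = 0.4991

0.4991


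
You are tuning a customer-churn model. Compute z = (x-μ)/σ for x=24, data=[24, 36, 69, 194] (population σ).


μ = 80.75, σ = 67.4291
z = (24 - 80.75)/67.4291 = -0.8416

-0.8416


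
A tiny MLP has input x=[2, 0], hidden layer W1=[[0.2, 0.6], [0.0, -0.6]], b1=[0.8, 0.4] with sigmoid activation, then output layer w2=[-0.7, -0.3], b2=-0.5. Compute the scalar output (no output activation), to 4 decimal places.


z1[0] = (0.2)·(2) + (0.6)·(0) + 0.8 = 1.2
z1[1] = (0.0)·(2) + (-0.6)·(0) + 0.4 = 0.4
h = sigmoid(z1) = [0.7685, 0.5987]
output = (-0.7)·(0.7685) + (-0.3)·(0.5987) - 0.5 = -1.2176

-1.2176


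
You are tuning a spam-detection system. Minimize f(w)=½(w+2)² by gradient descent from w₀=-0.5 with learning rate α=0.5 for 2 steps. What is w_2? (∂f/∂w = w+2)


step 1: grad = -0.5+2 = 1.5; w = -0.5 - 0.5·(1.5) = -1.25
step 2: grad = -1.25+2 = 0.75; w = -1.25 - 0.5·(0.75) = -1.625

-1.625


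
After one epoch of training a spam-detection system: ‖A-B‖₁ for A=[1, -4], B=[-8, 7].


d = |1+ 8| + |-4-7|
  = 9 + 11
  = 20

20


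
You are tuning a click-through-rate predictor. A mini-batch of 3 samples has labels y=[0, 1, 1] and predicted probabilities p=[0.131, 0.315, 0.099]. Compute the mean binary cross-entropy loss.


L[0] = -ln(1-0.131) = -ln(0.869) = 0.1404
L[1] = -ln(0.315) = 1.1552
L[2] = -ln(0.099) = 2.3126
mean = (0.1404 + 1.1552 + 2.3126)/3 = 1.2027

1.2027


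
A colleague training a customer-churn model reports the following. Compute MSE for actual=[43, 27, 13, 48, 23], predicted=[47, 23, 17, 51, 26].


Squared errors: (43-47)²=16, (27-23)²=16, (13-17)²=16, (48-51)²=9, (23-26)²=9
Sum = 66
MSE = 66/5 = 66/5

66/5


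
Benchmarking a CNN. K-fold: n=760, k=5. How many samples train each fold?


Fold size = 760/5 = 152
Training per fold = 760 - 152 = 608

608


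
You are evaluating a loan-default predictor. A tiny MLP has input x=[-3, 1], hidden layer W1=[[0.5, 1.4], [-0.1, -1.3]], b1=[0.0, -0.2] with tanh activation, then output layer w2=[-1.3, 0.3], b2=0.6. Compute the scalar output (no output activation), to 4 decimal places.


z1[0] = (0.5)·(-3) + (1.4)·(1) + 0.0 = -0.1
z1[1] = (-0.1)·(-3) + (-1.3)·(1) - 0.2 = -1.2
h = tanh(z1) = [-0.0997, -0.8337]
output = (-1.3)·(-0.0997) + (0.3)·(-0.8337) + 0.6 = 0.4795

0.4795


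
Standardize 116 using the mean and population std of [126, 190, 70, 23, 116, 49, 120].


μ = 99.1429, σ = 51.9022
z = (116 - 99.1429)/51.9022 = 0.3248

0.3248


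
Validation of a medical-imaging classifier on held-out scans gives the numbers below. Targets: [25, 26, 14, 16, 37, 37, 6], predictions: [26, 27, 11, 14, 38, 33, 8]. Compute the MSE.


Squared errors: (25-26)²=1, (26-27)²=1, (14-11)²=9, (16-14)²=4, (37-38)²=1, (37-33)²=16, (6-8)²=4
Sum = 36
MSE = 36/7 = 36/7

36/7


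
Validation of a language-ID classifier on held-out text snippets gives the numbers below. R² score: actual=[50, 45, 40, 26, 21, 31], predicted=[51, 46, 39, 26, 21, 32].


ȳ = 35.5
SS_res = Σ(y-ŷ)² = 4
SS_tot = Σ(y-ȳ)² = 641.5
R² = 1 - SS_res/SS_tot = 1 - 0.0062 = 0.9938

0.9938


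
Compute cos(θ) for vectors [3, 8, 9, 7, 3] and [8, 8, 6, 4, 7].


A·B = 3·8 + 8·8 + 9·6 + 7·4 + 3·7 = 191
‖A‖ = √212 = 14.5602, ‖B‖ = √229 = 15.1327
cos = 191/(√212·√229) = 191/√48548 = 0.8669

0.8669


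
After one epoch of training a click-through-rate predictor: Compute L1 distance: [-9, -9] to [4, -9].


d = |-9-4| + |-9+ 9|
  = 13 + 0
  = 13

13


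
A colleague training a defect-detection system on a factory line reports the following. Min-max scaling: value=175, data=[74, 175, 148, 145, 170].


min=74, max=175
(175-74)/(175-74) = 101/101 = 1.0

1.0


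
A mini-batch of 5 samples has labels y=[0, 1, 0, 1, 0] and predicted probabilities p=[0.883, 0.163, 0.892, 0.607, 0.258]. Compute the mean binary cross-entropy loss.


L[0] = -ln(1-0.883) = -ln(0.117) = 2.1456
L[1] = -ln(0.163) = 1.814
L[2] = -ln(1-0.892) = -ln(0.108) = 2.2256
L[3] = -ln(0.607) = 0.4992
L[4] = -ln(1-0.258) = -ln(0.742) = 0.2984
mean = (2.1456 + 1.814 + 2.2256 + 0.4992 + 0.2984)/5 = 1.3966

1.3966


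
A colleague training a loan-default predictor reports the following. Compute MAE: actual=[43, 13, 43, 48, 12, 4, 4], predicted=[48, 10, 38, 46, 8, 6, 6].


Absolute errors: |43-48|=5, |13-10|=3, |43-38|=5, |48-46|=2, |12-8|=4, |4-6|=2, |4-6|=2
Sum = 23
MAE = 23/7 = 23/7

23/7


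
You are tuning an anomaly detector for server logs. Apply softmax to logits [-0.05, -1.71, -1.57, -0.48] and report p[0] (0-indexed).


Exponentials: e^-0.05=0.9512, e^-1.71=0.1809, e^-1.57=0.208, e^-0.48=0.6188
Sum = 1.9589
Softmax = [0.4856, 0.0923, 0.1062, 0.3159]
p[0] = 0.9512/1.9589 = 0.4856

0.4856


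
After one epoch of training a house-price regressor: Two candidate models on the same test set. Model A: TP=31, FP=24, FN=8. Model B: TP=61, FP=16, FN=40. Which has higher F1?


Model A: P=31/55=0.5636, R=31/39=0.7949, F1=2PR/(P+R)=2TP/(2TP+FP+FN)=62/94=0.6596
Model B: P=61/77=0.7922, R=61/101=0.604, F1=2PR/(P+R)=2TP/(2TP+FP+FN)=122/178=0.6854
0.6596 < 0.6854 → Model B

Model B


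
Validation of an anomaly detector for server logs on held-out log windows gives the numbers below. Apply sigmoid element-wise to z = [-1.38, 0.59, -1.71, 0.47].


σ(-1.38) = 1/(1+e^1.38) = 0.201
σ(0.59) = 1/(1+e^-0.59) = 0.6434
σ(-1.71) = 1/(1+e^1.71) = 0.1532
σ(0.47) = 1/(1+e^-0.47) = 0.6154
result = [0.201, 0.6434, 0.1532, 0.6154]

[0.201, 0.6434, 0.1532, 0.6154]


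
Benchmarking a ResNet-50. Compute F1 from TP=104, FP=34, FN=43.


Precision = 104/138 = 0.7536
Recall = 104/147 = 0.7075
F1 = 2·P·R/(P+R) = 2·TP/(2·TP+FP+FN) = 208/(208+34+43) = 208/285 = 0.7298

0.7298


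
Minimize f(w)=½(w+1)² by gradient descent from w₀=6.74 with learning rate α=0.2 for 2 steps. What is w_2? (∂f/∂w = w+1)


step 1: grad = 6.74+1 = 7.74; w = 6.74 - 0.2·(7.74) = 5.192
step 2: grad = 5.192+1 = 6.192; w = 5.192 - 0.2·(6.192) = 3.9536

3.9536


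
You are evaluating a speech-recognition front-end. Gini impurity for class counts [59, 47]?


Probabilities: [59/106, 47/106] ≈ [0.5566, 0.4434]
Σpᵢ² = (3481 + 2209)/106² = 5690/11236
Gini = 1 - Σpᵢ² = 1 - 5690/11236 = 0.4936

0.4936


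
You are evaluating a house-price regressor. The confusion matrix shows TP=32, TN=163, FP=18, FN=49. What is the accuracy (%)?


Accuracy = (TP+TN)/(TP+TN+FP+FN)
= (32+163)/(262)
= 195/262 = 74.43%

74.43%


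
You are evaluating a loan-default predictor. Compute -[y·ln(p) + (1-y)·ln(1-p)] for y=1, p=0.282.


BCE = -[y·ln(p) + (1-y)·ln(1-p)]
= -1·ln(0.282) - 0
= -ln(0.282) = 1.2658

1.2658


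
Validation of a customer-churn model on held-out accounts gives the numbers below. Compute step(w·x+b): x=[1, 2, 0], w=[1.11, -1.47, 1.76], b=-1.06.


z = (1)·(1.11) + (2)·(-1.47) + (0)·(1.76) - 1.06
  = -2.89
step(z) = 0 (z<0)

0


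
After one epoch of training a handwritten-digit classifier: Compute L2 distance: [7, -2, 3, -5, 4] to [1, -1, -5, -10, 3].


d = √((7-1)² + (-2+ 1)² + (3+ 5)² + (-5+ 10)² + (4-3)²)
  = √(36 + 1 + 64 + 25 + 1)
  = √127 = 11.2694

11.2694


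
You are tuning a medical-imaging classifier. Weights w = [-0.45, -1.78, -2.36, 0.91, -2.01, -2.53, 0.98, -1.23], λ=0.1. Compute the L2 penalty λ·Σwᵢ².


‖w‖₂² = (-0.45)² + (-1.78)² + (-2.36)² + (0.91)² + (-2.01)² + (-2.53)² + (0.98)² + (-1.23)²
     = 0.2025 + 3.1684 + 5.5696 + 0.8281 + 4.0401 + 6.4009 + 0.9604 + 1.5129
     = 22.6829
λ·‖w‖₂² = 0.1·22.6829 = 2.26829

2.26829


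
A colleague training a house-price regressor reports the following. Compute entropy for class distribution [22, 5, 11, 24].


Probabilities: [22/62, 5/62, 11/62, 24/62] ≈ [0.3548, 0.0806, 0.1774, 0.3871]
H = -((22/62)·log₂(22/62) + (5/62)·log₂(5/62) + (11/62)·log₂(11/62) + (24/62)·log₂(24/62))
  = 1.796 bits

1.796 bits


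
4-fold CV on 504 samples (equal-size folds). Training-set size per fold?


Fold size = 504/4 = 126
Training per fold = 504 - 126 = 378

378


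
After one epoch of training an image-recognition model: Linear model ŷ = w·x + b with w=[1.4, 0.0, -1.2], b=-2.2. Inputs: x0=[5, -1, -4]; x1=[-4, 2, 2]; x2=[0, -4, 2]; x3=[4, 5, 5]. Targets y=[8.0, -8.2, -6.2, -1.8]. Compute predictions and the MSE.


ŷ0 = (1.4)·(5) + (0.0)·(-1) + (-1.2)·(-4) - 2.2 = 9.6
ŷ1 = (1.4)·(-4) + (0.0)·(2) + (-1.2)·(2) - 2.2 = -10.2
ŷ2 = (1.4)·(0) + (0.0)·(-4) + (-1.2)·(2) - 2.2 = -4.6
ŷ3 = (1.4)·(4) + (0.0)·(5) + (-1.2)·(5) - 2.2 = -2.6
errors² = [2.56, 4.0, 2.56, 0.64]
MSE = 9.7600/4 = 2.44

2.44


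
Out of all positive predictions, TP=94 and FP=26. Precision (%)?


Precision = TP/(TP+FP)
= 94/(94+26)
= 94/120 = 78.33%

78.33%


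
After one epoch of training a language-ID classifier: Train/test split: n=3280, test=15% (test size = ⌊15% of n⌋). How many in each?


Test = ⌊3280·15/100⌋ = 492
Train = 3280 - 492 = 2788

Train: 2788, Test: 492


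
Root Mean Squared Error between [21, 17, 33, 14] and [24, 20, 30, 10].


MSE = 43/4 = 10.75
RMSE = √(43/4) = 3.2787

3.2787


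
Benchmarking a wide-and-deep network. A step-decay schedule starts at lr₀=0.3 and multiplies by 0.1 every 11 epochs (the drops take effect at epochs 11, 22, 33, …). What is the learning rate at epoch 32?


n_drops = ⌊32/11⌋ = 2
lr = 0.3·0.1^2 = 0.3·0.01 = 0.003

0.003


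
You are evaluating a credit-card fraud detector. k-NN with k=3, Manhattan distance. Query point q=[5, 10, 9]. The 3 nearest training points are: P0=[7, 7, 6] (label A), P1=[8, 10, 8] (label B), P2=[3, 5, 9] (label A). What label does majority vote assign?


d(q,P0) = 8  (label A)
d(q,P1) = 4  (label B)
d(q,P2) = 7  (label A)
Votes: A=2, B=1
Majority → A

A


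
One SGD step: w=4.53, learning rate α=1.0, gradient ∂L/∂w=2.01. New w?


w_new = w - α·∇
= 4.53 - 1.0·2.01
= 4.53 - 2.01
= 2.52

2.52


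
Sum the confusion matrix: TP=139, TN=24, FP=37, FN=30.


Total = TP + TN + FP + FN
= 139 + 24 + 37 + 30
= 230
(Predicted positive: 176, predicted negative: 54)

230


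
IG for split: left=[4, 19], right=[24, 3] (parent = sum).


Parent = [28, 22], H_parent = 0.9896
H_left = 0.6666 (n=23), H_right = 0.5033 (n=27)
H_children = (23/50)·0.6666 + (27/50)·0.5033 = 0.5784
IG = 0.9896 - 0.5784 = 0.4112

0.4112


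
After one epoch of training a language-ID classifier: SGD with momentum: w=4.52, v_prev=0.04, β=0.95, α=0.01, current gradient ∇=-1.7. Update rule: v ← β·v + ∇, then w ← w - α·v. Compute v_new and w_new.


v_new = 0.95·0.04 - 1.7 = 0.038 - 1.7 = -1.662
w_new = 4.52 - 0.01·-1.662 = 4.52 + 0.01662 = 4.53662

v_new=-1.662, w_new=4.53662


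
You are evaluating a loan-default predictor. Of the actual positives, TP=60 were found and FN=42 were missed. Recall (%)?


Recall = TP/(TP+FN)
= 60/(60+42)
= 60/102 = 58.82%

58.82%


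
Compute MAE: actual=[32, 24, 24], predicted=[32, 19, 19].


Absolute errors: |32-32|=0, |24-19|=5, |24-19|=5
Sum = 10
MAE = 10/3 = 10/3

10/3


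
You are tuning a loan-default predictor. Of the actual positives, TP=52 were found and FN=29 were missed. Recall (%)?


Recall = TP/(TP+FN)
= 52/(52+29)
= 52/81 = 64.2%

64.2%


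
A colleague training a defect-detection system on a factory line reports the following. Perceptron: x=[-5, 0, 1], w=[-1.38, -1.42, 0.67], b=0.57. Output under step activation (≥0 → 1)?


z = (-5)·(-1.38) + (0)·(-1.42) + (1)·(0.67) + 0.57
  = 8.14
step(z) = 1 (z≥0)

1


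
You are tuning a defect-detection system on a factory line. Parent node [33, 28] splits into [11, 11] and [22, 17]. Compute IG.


Parent = [33, 28], H_parent = 0.9951
H_left = 1 (n=22), H_right = 0.9881 (n=39)
H_children = (22/61)·1 + (39/61)·0.9881 = 0.9924
IG = 0.9951 - 0.9924 = 0.0027

0.0027


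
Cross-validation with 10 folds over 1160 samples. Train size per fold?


Fold size = 1160/10 = 116
Training per fold = 1160 - 116 = 1044

1044


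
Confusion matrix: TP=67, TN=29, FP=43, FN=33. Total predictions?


Total = TP + TN + FP + FN
= 67 + 29 + 43 + 33
= 172
(Predicted positive: 110, predicted negative: 62)

172


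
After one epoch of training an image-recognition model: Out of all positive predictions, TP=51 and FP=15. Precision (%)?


Precision = TP/(TP+FP)
= 51/(51+15)
= 51/66 = 77.27%

77.27%


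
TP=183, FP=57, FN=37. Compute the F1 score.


Precision = 183/240 = 0.7625
Recall = 183/220 = 0.8318
F1 = 2·P·R/(P+R) = 2·TP/(2·TP+FP+FN) = 366/(366+57+37) = 366/460 = 0.7957

0.7957


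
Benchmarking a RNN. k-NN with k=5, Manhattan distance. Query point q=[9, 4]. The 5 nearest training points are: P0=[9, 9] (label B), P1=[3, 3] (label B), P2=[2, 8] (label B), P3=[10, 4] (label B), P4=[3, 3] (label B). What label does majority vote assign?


d(q,P0) = 5  (label B)
d(q,P1) = 7  (label B)
d(q,P2) = 11  (label B)
d(q,P3) = 1  (label B)
d(q,P4) = 7  (label B)
Votes: A=0, B=5
Majority → B

B


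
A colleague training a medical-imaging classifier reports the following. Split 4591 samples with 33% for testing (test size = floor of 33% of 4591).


Test = ⌊4591·33/100⌋ = 1515
Train = 4591 - 1515 = 3076

Train: 3076, Test: 1515


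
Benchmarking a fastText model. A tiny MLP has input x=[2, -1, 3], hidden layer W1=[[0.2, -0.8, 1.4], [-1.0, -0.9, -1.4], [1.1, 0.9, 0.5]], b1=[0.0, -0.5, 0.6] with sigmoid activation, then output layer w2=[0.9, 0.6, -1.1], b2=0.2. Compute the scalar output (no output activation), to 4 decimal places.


z1[0] = (0.2)·(2) + (-0.8)·(-1) + (1.4)·(3) + 0.0 = 5.4
z1[1] = (-1.0)·(2) + (-0.9)·(-1) + (-1.4)·(3) - 0.5 = -5.8
z1[2] = (1.1)·(2) + (0.9)·(-1) + (0.5)·(3) + 0.6 = 3.4
h = sigmoid(z1) = [0.9955, 0.003, 0.9677]
output = (0.9)·(0.9955) + (0.6)·(0.003) + (-1.1)·(0.9677) + 0.2 = 0.0333

0.0333


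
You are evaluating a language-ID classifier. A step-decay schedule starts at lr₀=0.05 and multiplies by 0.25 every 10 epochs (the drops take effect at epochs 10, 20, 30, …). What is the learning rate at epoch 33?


n_drops = ⌊33/10⌋ = 3
lr = 0.05·0.25^3 = 0.05·0.015625 = 0.00078125

0.00078125


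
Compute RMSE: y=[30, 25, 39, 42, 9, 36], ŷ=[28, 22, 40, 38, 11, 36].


MSE = 34/6 = 5.6667
RMSE = √(34/6) = 2.3805

2.3805


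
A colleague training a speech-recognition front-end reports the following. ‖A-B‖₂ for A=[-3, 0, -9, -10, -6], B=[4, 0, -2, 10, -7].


d = √((-3-4)² + (0-0)² + (-9+ 2)² + (-10-10)² + (-6+ 7)²)
  = √(49 + 0 + 49 + 400 + 1)
  = √499 = 22.3383

22.3383


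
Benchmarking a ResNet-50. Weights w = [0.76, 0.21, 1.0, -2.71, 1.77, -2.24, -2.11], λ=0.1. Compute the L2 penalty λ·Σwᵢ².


‖w‖₂² = (0.76)² + (0.21)² + (1.0)² + (-2.71)² + (1.77)² + (-2.24)² + (-2.11)²
     = 0.5776 + 0.0441 + 1 + 7.3441 + 3.1329 + 5.0176 + 4.4521
     = 21.5684
λ·‖w‖₂² = 0.1·21.5684 = 2.15684

2.15684


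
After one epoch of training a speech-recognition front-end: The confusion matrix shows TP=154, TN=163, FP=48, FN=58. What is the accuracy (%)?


Accuracy = (TP+TN)/(TP+TN+FP+FN)
= (154+163)/(423)
= 317/423 = 74.94%

74.94%


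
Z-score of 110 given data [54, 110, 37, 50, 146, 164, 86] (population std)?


μ = 92.4286, σ = 45.8128
z = (110 - 92.4286)/45.8128 = 0.3835

0.3835


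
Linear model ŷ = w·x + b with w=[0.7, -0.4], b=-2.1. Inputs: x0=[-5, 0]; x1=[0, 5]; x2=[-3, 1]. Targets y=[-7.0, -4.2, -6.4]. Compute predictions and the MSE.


ŷ0 = (0.7)·(-5) + (-0.4)·(0) - 2.1 = -5.6
ŷ1 = (0.7)·(0) + (-0.4)·(5) - 2.1 = -4.1
ŷ2 = (0.7)·(-3) + (-0.4)·(1) - 2.1 = -4.6
errors² = [1.96, 0.01, 3.24]
MSE = 5.2100/3 = 1.7367

1.7367


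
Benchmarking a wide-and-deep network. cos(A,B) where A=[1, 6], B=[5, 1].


A·B = 1·5 + 6·1 = 11
‖A‖ = √37 = 6.0828, ‖B‖ = √26 = 5.099
cos = 11/(√37·√26) = 11/√962 = 0.3547

0.3547


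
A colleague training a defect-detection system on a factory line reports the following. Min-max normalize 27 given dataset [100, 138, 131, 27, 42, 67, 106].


min=27, max=138
(27-27)/(138-27) = 0/111 = 0.0

0.0


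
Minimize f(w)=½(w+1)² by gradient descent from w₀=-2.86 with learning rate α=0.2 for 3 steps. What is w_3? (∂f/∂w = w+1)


step 1: grad = -2.86+1 = -1.86; w = -2.86 - 0.2·(-1.86) = -2.488
step 2: grad = -2.488+1 = -1.488; w = -2.488 - 0.2·(-1.488) = -2.1904
step 3: grad = -2.1904+1 = -1.1904; w = -2.1904 - 0.2·(-1.1904) = -1.95232

-1.95232


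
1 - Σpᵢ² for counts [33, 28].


Probabilities: [33/61, 28/61] ≈ [0.541, 0.459]
Σpᵢ² = (1089 + 784)/61² = 1873/3721
Gini = 1 - Σpᵢ² = 1 - 1873/3721 = 0.4966

0.4966


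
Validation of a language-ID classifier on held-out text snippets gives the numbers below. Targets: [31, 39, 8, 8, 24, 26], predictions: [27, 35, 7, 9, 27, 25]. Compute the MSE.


Squared errors: (31-27)²=16, (39-35)²=16, (8-7)²=1, (8-9)²=1, (24-27)²=9, (26-25)²=1
Sum = 44
MSE = 44/6 = 22/3

22/3


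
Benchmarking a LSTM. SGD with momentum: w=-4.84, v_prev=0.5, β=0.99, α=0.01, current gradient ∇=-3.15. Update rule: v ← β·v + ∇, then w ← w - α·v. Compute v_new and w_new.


v_new = 0.99·0.5 - 3.15 = 0.495 - 3.15 = -2.655
w_new = -4.84 - 0.01·-2.655 = -4.84 + 0.02655 = -4.81345

v_new=-2.655, w_new=-4.81345


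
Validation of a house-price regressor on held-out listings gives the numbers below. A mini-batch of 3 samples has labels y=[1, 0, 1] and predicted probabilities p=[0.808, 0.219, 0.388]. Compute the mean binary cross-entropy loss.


L[0] = -ln(0.808) = 0.2132
L[1] = -ln(1-0.219) = -ln(0.781) = 0.2472
L[2] = -ln(0.388) = 0.9467
mean = (0.2132 + 0.2472 + 0.9467)/3 = 0.469

0.469


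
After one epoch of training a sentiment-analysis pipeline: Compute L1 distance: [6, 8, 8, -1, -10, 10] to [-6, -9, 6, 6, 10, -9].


d = |6+ 6| + |8+ 9| + |8-6| + |-1-6| + |-10-10| + |10+ 9|
  = 12 + 17 + 2 + 7 + 20 + 19
  = 77

77


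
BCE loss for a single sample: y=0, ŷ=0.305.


BCE = -[y·ln(p) + (1-y)·ln(1-p)]
= -0 - 1·ln(1-0.305)
= -ln(0.695) = 0.3638

0.3638


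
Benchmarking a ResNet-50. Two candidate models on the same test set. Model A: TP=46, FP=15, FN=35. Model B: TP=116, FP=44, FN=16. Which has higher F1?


Model A: P=46/61=0.7541, R=46/81=0.5679, F1=2PR/(P+R)=2TP/(2TP+FP+FN)=92/142=0.6479
Model B: P=116/160=0.725, R=116/132=0.8788, F1=2PR/(P+R)=2TP/(2TP+FP+FN)=232/292=0.7945
0.6479 < 0.7945 → Model B

Model B


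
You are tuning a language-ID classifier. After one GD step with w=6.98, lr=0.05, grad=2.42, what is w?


w_new = w - α·∇
= 6.98 - 0.05·2.42
= 6.98 - 0.121
= 6.859

6.859


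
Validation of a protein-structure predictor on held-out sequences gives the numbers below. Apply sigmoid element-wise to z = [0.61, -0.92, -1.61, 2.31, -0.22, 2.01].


σ(0.61) = 1/(1+e^-0.61) = 0.6479
σ(-0.92) = 1/(1+e^0.92) = 0.285
σ(-1.61) = 1/(1+e^1.61) = 0.1666
σ(2.31) = 1/(1+e^-2.31) = 0.9097
σ(-0.22) = 1/(1+e^0.22) = 0.4452
σ(2.01) = 1/(1+e^-2.01) = 0.8818
result = [0.6479, 0.285, 0.1666, 0.9097, 0.4452, 0.8818]

[0.6479, 0.285, 0.1666, 0.9097, 0.4452, 0.8818]


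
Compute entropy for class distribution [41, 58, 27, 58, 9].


Probabilities: [41/193, 58/193, 27/193, 58/193, 9/193] ≈ [0.2124, 0.3005, 0.1399, 0.3005, 0.0466]
H = -((41/193)·log₂(41/193) + (58/193)·log₂(58/193) + (27/193)·log₂(27/193) + (58/193)·log₂(58/193) + (9/193)·log₂(9/193))
  = 2.1205 bits

2.1205 bits


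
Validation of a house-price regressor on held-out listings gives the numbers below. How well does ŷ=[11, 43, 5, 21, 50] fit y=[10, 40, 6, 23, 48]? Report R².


ȳ = 25.4
SS_res = Σ(y-ŷ)² = 19
SS_tot = Σ(y-ȳ)² = 1343.2
R² = 1 - SS_res/SS_tot = 1 - 0.0141 = 0.9859

0.9859


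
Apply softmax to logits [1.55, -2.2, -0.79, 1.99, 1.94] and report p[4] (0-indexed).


Exponentials: e^1.55=4.7115, e^-2.2=0.1108, e^-0.79=0.4538, e^1.99=7.3155, e^1.94=6.9588
Sum = 19.5504
Softmax = [0.241, 0.0057, 0.0232, 0.3742, 0.3559]
p[4] = 6.9588/19.5504 = 0.3559

0.3559


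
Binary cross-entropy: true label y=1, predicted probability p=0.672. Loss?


BCE = -[y·ln(p) + (1-y)·ln(1-p)]
= -1·ln(0.672) - 0
= -ln(0.672) = 0.3975

0.3975


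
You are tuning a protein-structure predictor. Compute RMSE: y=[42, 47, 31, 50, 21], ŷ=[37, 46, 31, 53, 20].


MSE = 36/5 = 7.2
RMSE = √(36/5) = 2.6833

2.6833


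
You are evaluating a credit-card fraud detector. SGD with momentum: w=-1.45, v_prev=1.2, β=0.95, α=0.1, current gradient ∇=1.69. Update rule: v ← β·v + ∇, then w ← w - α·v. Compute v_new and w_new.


v_new = 0.95·1.2 + 1.69 = 1.14 + 1.69 = 2.83
w_new = -1.45 - 0.1·2.83 = -1.45 - 0.283 = -1.733

v_new=2.83, w_new=-1.733


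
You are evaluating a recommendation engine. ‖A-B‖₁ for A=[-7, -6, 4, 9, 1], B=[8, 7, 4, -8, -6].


d = |-7-8| + |-6-7| + |4-4| + |9+ 8| + |1+ 6|
  = 15 + 13 + 0 + 17 + 7
  = 52

52


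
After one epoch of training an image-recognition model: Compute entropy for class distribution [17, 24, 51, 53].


Probabilities: [17/145, 24/145, 51/145, 53/145] ≈ [0.1172, 0.1655, 0.3517, 0.3655]
H = -((17/145)·log₂(17/145) + (24/145)·log₂(24/145) + (51/145)·log₂(51/145) + (53/145)·log₂(53/145))
  = 1.853 bits

1.853 bits


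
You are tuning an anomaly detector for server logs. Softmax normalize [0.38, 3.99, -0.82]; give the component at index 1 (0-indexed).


Exponentials: e^0.38=1.4623, e^3.99=54.0549, e^-0.82=0.4404
Sum = 55.9576
Softmax = [0.0261, 0.966, 0.0079]
p[1] = 54.0549/55.9576 = 0.966

0.966


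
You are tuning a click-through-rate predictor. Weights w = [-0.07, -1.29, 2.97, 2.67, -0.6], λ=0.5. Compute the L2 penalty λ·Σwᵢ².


‖w‖₂² = (-0.07)² + (-1.29)² + (2.97)² + (2.67)² + (-0.6)²
     = 0.0049 + 1.6641 + 8.8209 + 7.1289 + 0.36
     = 17.9788
λ·‖w‖₂² = 0.5·17.9788 = 8.9894

8.9894


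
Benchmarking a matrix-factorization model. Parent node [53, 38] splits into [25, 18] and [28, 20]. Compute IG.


Parent = [53, 38], H_parent = 0.9803
H_left = 0.9808 (n=43), H_right = 0.9799 (n=48)
H_children = (43/91)·0.9808 + (48/91)·0.9799 = 0.9803
IG = 0.9803 - 0.9803 = 0.0

0.0


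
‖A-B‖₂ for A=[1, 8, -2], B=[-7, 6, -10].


d = √((1+ 7)² + (8-6)² + (-2+ 10)²)
  = √(64 + 4 + 64)
  = √132 = 11.4891

11.4891


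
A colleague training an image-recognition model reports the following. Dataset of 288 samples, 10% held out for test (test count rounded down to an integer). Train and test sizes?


Test = ⌊288·10/100⌋ = 28
Train = 288 - 28 = 260

Train: 260, Test: 28


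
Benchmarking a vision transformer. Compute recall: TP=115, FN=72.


Recall = TP/(TP+FN)
= 115/(115+72)
= 115/187 = 61.5%

61.5%


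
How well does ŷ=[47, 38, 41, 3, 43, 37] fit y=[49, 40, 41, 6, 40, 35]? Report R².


ȳ = 35.1667
SS_res = Σ(y-ŷ)² = 30
SS_tot = Σ(y-ȳ)² = 1122.83
R² = 1 - SS_res/SS_tot = 1 - 0.0267 = 0.9733

0.9733


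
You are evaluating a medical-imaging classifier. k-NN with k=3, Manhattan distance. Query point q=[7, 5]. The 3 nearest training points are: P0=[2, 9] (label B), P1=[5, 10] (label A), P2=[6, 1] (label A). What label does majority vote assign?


d(q,P0) = 9  (label B)
d(q,P1) = 7  (label A)
d(q,P2) = 5  (label A)
Votes: A=2, B=1
Majority → A

A


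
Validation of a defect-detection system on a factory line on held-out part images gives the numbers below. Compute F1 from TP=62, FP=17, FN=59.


Precision = 62/79 = 0.7848
Recall = 62/121 = 0.5124
F1 = 2·P·R/(P+R) = 2·TP/(2·TP+FP+FN) = 124/(124+17+59) = 124/200 = 0.62

0.62


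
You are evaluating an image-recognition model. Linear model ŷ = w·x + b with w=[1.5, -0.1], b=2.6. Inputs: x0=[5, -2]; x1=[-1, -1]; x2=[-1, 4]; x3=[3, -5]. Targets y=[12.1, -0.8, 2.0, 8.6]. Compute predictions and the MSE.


ŷ0 = (1.5)·(5) + (-0.1)·(-2) + 2.6 = 10.3
ŷ1 = (1.5)·(-1) + (-0.1)·(-1) + 2.6 = 1.2
ŷ2 = (1.5)·(-1) + (-0.1)·(4) + 2.6 = 0.7
ŷ3 = (1.5)·(3) + (-0.1)·(-5) + 2.6 = 7.6
errors² = [3.24, 4.0, 1.69, 1.0]
MSE = 9.9300/4 = 2.4825

2.4825


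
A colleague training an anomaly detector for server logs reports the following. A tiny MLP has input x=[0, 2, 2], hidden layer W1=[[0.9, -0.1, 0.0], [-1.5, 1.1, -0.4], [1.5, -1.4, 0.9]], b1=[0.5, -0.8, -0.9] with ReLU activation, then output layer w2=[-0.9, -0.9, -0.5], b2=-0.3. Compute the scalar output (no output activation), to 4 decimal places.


z1[0] = (0.9)·(0) + (-0.1)·(2) + (0.0)·(2) + 0.5 = 0.3
z1[1] = (-1.5)·(0) + (1.1)·(2) + (-0.4)·(2) - 0.8 = 0.6
z1[2] = (1.5)·(0) + (-1.4)·(2) + (0.9)·(2) - 0.9 = -1.9
h = ReLU(z1) = [0.3, 0.6, 0.0]
output = (-0.9)·(0.3) + (-0.9)·(0.6) + (-0.5)·(0.0) - 0.3 = -1.11

-1.11


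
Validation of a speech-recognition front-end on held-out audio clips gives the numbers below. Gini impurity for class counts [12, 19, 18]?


Probabilities: [12/49, 19/49, 18/49] ≈ [0.2449, 0.3878, 0.3673]
Σpᵢ² = (144 + 361 + 324)/49² = 829/2401
Gini = 1 - Σpᵢ² = 1 - 829/2401 = 0.6547

0.6547


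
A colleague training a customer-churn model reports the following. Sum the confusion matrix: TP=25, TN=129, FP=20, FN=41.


Total = TP + TN + FP + FN
= 25 + 129 + 20 + 41
= 215
(Predicted positive: 45, predicted negative: 170)

215
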